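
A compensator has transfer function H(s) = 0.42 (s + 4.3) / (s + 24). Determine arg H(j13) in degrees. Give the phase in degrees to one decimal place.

∠(j13 + 4.3) = arctan(13/4.3) = 71.70°
∠(j13 + 24) = arctan(13/24) = 28.44°
∠H(j13) = 71.70° − 28.44° = 43.25°

43.3 deg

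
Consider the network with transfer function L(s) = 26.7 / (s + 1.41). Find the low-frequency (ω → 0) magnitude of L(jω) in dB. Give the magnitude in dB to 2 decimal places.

L(0) = 26.7 / 1.41 = 18.936
20 log₁₀(18.936) = 25.546 dB

25.55 dB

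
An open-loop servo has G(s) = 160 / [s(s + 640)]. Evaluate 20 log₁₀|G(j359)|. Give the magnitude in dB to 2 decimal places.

|j359 + 640| = √(359² + 640²) = 733.8
|j359| = 359
|G(j359)| = 160 / (733.8 × 359) = 0.00060735
20 log₁₀(0.00060735) = -64.331 dB

-64.33 dB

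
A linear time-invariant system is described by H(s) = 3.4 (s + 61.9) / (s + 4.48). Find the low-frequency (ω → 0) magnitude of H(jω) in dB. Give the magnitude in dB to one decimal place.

H(0) = 3.4 × 61.9 / 4.48 = 46.978
20 log₁₀(46.978) = 33.44 dB

33.4 dB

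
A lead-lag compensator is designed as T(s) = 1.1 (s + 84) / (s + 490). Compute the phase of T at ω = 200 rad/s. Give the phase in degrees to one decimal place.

45.0°

∠(j200 + 84) = arctan(200/84) = 67.22°
∠(j200 + 490) = arctan(200/490) = 22.20°
∠T(j200) = 67.22° − 22.20° = 45.01°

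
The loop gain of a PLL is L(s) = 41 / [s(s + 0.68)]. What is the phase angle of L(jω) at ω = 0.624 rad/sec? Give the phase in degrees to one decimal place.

-132.5°

∠(j0.624 + 0.68) = arctan(0.624/0.68) = 42.54°
∠(j0.624) = 90.00°
∠L(j0.624) = − (42.54° + 90.00°) = -132.54°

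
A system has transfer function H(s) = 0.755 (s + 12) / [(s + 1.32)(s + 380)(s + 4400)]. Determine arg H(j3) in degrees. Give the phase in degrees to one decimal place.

-52.7°

∠(j3 + 12) = arctan(3/12) = 14.04°
∠(j3 + 1.32) = arctan(3/1.32) = 66.25°
∠(j3 + 380) = arctan(3/380) = 0.45°
∠(j3 + 4400) = arctan(3/4400) = 0.04°
∠H(j3) = 14.04° − (66.25° + 0.45° + 0.04°) = -52.71°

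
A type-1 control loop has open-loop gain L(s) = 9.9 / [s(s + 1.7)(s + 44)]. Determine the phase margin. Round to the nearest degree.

85°

Gain crossover: |L(jω)| = 1 at ω ≈ 0.132 rad/s.
∠L(j0.132) = −90° − arctan(0.132/1.7) − arctan(0.132/44) ≈ -94.61°
PM = 180° + (-94.61°) = 85.39°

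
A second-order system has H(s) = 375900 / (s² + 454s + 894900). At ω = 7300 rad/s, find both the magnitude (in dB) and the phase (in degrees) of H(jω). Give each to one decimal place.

|(j7300)² + 454(j7300) + 894900| = |-5.2395e+07 + j3.3142e+06| = 5.25e+07
|H(j7300)| = 375900 / 5.25e+07 = 0.00716
20 log₁₀(0.00716) = -42.90 dB
∠[(j7300)² + 454(j7300) + 894900] = ∠[-5.2395e+07 + j3.3142e+06] = 176.38°
∠H(j7300) = −176.38° = -176.38°

|H| = -42.9 dB, ∠H = -176.4°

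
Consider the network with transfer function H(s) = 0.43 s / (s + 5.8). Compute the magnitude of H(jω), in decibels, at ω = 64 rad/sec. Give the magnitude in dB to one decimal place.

-7.4 dB

|j64| = 64
|j64 + 5.8| = √(64² + 5.8²) = 64.26
|H(j64)| = 0.43 × 64 / 64.26 = 0.42825
20 log₁₀(0.42825) = -7.37 dB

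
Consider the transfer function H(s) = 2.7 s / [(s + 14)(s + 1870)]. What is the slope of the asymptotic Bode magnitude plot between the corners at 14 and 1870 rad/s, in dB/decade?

In this band the factors already past their corner are: 1 differentiator zero, pole at 14; net slope = 0 dB/decade.

0 dB/decade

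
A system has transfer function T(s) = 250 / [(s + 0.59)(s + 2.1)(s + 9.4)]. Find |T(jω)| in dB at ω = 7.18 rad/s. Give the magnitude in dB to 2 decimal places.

-8.13 dB

|j7.18 + 0.59| = √(7.18² + 0.59²) = 7.204
|j7.18 + 2.1| = √(7.18² + 2.1²) = 7.481
|j7.18 + 9.4| = √(7.18² + 9.4²) = 11.83
|T(j7.18)| = 250 / (7.204 × 7.481 × 11.83) = 0.39217
20 log₁₀(0.39217) = -8.130 dB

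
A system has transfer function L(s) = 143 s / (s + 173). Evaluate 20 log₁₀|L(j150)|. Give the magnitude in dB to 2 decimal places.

|j150| = 150
|j150 + 173| = √(150² + 173²) = 229
|L(j150)| = 143 × 150 / 229 = 93.679
20 log₁₀(93.679) = 39.433 dB

39.43 dB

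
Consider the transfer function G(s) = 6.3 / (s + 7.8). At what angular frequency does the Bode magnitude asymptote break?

7.8 rad/s

The single real pole at s = −7.8 gives a corner at ω = 7.8 rad/s.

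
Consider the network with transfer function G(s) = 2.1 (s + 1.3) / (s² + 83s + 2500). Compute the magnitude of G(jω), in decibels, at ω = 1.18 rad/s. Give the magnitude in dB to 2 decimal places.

-56.63 dB

|j1.18 + 1.3| = √(1.18² + 1.3²) = 1.756
|(j1.18)² + 83(j1.18) + 2500| = |2498.6 + j97.94| = 2501
|G(j1.18)| = 2.1 × 1.756 / 2501 = 0.0014745
20 log₁₀(0.0014745) = -56.627 dB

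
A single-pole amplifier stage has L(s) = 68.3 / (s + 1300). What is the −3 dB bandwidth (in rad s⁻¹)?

For a single-pole low-pass, the −3 dB point is at the pole: ω = 1300 rad s⁻¹.

1300 rad s⁻¹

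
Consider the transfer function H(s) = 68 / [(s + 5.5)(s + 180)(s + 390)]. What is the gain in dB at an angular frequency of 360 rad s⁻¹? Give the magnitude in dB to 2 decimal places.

|j360 + 5.5| = √(360² + 5.5²) = 360
|j360 + 180| = √(360² + 180²) = 402.5
|j360 + 390| = √(360² + 390²) = 530.8
|H(j360)| = 68 / (360 × 402.5 × 530.8) = 8.8411e-07
20 log₁₀(8.8411e-07) = -121.070 dB

-121.07 dB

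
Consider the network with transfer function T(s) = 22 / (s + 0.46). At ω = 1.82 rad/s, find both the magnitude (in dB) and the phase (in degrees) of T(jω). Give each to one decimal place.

|j1.82 + 0.46| = √(1.82² + 0.46²) = 1.877
|T(j1.82)| = 22 / 1.877 = 11.719
20 log₁₀(11.719) = 21.38 dB
∠(j1.82 + 0.46) = arctan(1.82/0.46) = 75.82°
∠T(j1.82) = −75.82° = -75.82°

|T| = 21.4 dB, ∠T = -75.8°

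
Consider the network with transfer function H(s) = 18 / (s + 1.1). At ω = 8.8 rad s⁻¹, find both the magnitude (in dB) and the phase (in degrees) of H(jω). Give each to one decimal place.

|H| = 6.1 dB, ∠H = -82.9 deg

|j8.8 + 1.1| = √(8.8² + 1.1²) = 8.868
|H(j8.8)| = 18 / 8.868 = 2.0297
20 log₁₀(2.0297) = 6.15 dB
∠(j8.8 + 1.1) = arctan(8.8/1.1) = 82.87°
∠H(j8.8) = −82.87° = -82.87°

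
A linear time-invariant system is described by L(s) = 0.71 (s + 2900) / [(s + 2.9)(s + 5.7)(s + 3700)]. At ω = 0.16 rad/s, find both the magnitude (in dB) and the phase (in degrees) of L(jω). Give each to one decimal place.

|j0.16 + 2900| = √(0.16² + 2900²) = 2900
|j0.16 + 2.9| = √(0.16² + 2.9²) = 2.904
|j0.16 + 5.7| = √(0.16² + 5.7²) = 5.702
|j0.16 + 3700| = √(0.16² + 3700²) = 3700
|L(j0.16)| = 0.71 × 2900 / (2.904 × 5.702 × 3700) = 0.033601
20 log₁₀(0.033601) = -29.47 dB
∠(j0.16 + 2900) = arctan(0.16/2900) = 0.00°
∠(j0.16 + 2.9) = arctan(0.16/2.9) = 3.16°
∠(j0.16 + 5.7) = arctan(0.16/5.7) = 1.61°
∠(j0.16 + 3700) = arctan(0.16/3700) = 0.00°
∠L(j0.16) = 0.00° − (3.16° + 1.61° + 0.00°) = -4.77°

|L| = -29.5 dB, ∠L = -4.8°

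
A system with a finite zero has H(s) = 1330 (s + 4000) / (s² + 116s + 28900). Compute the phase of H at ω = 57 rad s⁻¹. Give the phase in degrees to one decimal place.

-13.6°

∠(j57 + 4000) = arctan(57/4000) = 0.82°
∠[(j57)² + 116(j57) + 28900] = ∠[25651 + j6612] = 14.45°
∠H(j57) = 0.82° − 14.45° = -13.64°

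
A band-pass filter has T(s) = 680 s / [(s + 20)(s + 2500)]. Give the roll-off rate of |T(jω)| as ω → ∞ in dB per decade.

-20 dB/decade

With 1 zero and 2 poles, the high-frequency asymptotic slope is 20 × (1 − 2) = -20 dB/decade.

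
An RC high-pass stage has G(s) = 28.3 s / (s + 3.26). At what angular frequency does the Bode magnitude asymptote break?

3.26 rad s⁻¹

The single real pole at s = −3.26 gives a corner at ω = 3.26 rad s⁻¹.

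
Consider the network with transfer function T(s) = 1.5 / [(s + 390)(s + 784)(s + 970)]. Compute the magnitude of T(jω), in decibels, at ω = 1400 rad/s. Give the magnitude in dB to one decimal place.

-188.5 dB

|j1400 + 390| = √(1400² + 390²) = 1453
|j1400 + 784| = √(1400² + 784²) = 1605
|j1400 + 970| = √(1400² + 970²) = 1703
|T(j1400)| = 1.5 / (1453 × 1605 × 1703) = 3.7767e-10
20 log₁₀(3.7767e-10) = -188.46 dB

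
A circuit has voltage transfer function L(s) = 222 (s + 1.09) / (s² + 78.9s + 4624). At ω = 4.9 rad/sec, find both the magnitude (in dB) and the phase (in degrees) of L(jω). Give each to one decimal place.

|L| = -12.3 dB, ∠L = 72.7°

|j4.9 + 1.09| = √(4.9² + 1.09²) = 5.02
|(j4.9)² + 78.9(j4.9) + 4624| = |4600 + j386.61| = 4616
|L(j4.9)| = 222 × 5.02 / 4616 = 0.24141
20 log₁₀(0.24141) = -12.34 dB
∠(j4.9 + 1.09) = arctan(4.9/1.09) = 77.46°
∠[(j4.9)² + 78.9(j4.9) + 4624] = ∠[4600 + j386.61] = 4.80°
∠L(j4.9) = 77.46° − 4.80° = 72.65°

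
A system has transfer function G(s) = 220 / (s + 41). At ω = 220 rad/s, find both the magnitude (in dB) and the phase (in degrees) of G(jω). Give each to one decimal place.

|j220 + 41| = √(220² + 41²) = 223.8
|G(j220)| = 220 / 223.8 = 0.98307
20 log₁₀(0.98307) = -0.15 dB
∠(j220 + 41) = arctan(220/41) = 79.44°
∠G(j220) = −79.44° = -79.44°

|G| = -0.1 dB, ∠G = -79.4°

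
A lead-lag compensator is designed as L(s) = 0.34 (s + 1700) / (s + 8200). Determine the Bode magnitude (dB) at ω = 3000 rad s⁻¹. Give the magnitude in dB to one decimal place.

-17.4 dB

|j3000 + 1700| = √(3000² + 1700²) = 3448
|j3000 + 8200| = √(3000² + 8200²) = 8732
|L(j3000)| = 0.34 × 3448 / 8732 = 0.13427
20 log₁₀(0.13427) = -17.44 dB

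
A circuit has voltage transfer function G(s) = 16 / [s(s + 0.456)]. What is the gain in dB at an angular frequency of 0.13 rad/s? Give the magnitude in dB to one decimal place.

48.3 dB

|j0.13 + 0.456| = √(0.13² + 0.456²) = 0.4742
|j0.13| = 0.13
|G(j0.13)| = 16 / (0.4742 × 0.13) = 259.56
20 log₁₀(259.56) = 48.28 dB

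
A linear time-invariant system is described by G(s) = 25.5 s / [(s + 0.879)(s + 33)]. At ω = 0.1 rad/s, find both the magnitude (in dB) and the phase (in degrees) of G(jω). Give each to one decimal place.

|G| = -21.2 dB, ∠G = 83.3°

|j0.1| = 0.1
|j0.1 + 0.879| = √(0.1² + 0.879²) = 0.8847
|j0.1 + 33| = √(0.1² + 33²) = 33
|G(j0.1)| = 25.5 × 0.1 / (0.8847 × 33) = 0.087346
20 log₁₀(0.087346) = -21.18 dB
∠(j0.1) = 90.00°
∠(j0.1 + 0.879) = arctan(0.1/0.879) = 6.49°
∠(j0.1 + 33) = arctan(0.1/33) = 0.17°
∠G(j0.1) = 90.00° − (6.49° + 0.17°) = 83.34°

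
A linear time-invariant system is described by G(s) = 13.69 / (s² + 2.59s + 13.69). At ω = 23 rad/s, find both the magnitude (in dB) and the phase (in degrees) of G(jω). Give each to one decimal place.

|(j23)² + 2.59(j23) + 13.69| = |-515.31 + j59.57| = 518.7
|G(j23)| = 13.69 / 518.7 = 0.026391
20 log₁₀(0.026391) = -31.57 dB
∠[(j23)² + 2.59(j23) + 13.69] = ∠[-515.31 + j59.57] = 173.41°
∠G(j23) = −173.41° = -173.41°

|G| = -31.6 dB, ∠G = -173.4°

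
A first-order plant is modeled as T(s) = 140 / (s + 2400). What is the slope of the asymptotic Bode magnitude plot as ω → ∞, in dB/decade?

With 0 zeros and 1 pole, the high-frequency asymptotic slope is 20 × (0 − 1) = -20 dB/decade.

-20 dB/decade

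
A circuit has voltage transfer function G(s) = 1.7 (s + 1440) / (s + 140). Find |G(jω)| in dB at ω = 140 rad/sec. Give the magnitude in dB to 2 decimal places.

|j140 + 1440| = √(140² + 1440²) = 1447
|j140 + 140| = √(140² + 140²) = 198
|G(j140)| = 1.7 × 1447 / 198 = 12.423
20 log₁₀(12.423) = 21.884 dB

21.88 dB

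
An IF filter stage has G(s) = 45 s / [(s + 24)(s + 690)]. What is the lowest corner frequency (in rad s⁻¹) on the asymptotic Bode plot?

Break frequencies occur at each pole and zero magnitude: 24 rad s⁻¹, 690 rad s⁻¹.
The lowest is 24 rad s⁻¹.

24 rad s⁻¹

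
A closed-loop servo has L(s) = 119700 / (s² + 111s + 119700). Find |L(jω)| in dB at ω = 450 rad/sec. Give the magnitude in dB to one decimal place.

|(j450)² + 111(j450) + 119700| = |-82800 + j49950| = 9.67e+04
|L(j450)| = 119700 / 9.67e+04 = 1.2379
20 log₁₀(1.2379) = 1.85 dB

1.9 dB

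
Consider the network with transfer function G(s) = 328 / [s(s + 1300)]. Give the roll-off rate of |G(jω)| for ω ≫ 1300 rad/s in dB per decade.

-40 dB/decade

With 0 zeros and 2 poles, the high-frequency asymptotic slope is 20 × (0 − 2) = -40 dB/decade.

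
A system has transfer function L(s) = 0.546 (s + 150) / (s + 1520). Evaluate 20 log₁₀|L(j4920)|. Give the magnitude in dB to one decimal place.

-5.6 dB

|j4920 + 150| = √(4920² + 150²) = 4922
|j4920 + 1520| = √(4920² + 1520²) = 5149
|L(j4920)| = 0.546 × 4922 / 5149 = 0.52191
20 log₁₀(0.52191) = -5.65 dB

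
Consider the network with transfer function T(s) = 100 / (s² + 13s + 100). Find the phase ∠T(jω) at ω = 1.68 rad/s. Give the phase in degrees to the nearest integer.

∠[(j1.68)² + 13(j1.68) + 100] = ∠[97.178 + j21.84] = 12.67°
∠T(j1.68) = −12.67° = -12.67°

-13°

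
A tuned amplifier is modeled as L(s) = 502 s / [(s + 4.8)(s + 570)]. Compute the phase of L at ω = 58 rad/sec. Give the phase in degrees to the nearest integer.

-1°

∠(j58) = 90.00°
∠(j58 + 4.8) = arctan(58/4.8) = 85.27°
∠(j58 + 570) = arctan(58/570) = 5.81°
∠L(j58) = 90.00° − (85.27° + 5.81°) = -1.08°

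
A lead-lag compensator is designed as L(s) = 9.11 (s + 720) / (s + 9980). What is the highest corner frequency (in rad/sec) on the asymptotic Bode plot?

Break frequencies occur at each pole and zero magnitude: 720 rad/sec, 9980 rad/sec.
The highest is 9980 rad/sec.

9980 rad/sec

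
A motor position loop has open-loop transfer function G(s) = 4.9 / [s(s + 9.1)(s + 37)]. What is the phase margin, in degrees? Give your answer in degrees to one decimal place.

89.9 deg

Gain crossover: |G(jω)| = 1 at ω ≈ 0.0146 rad/s.
∠G(j0.0146) = −90° − arctan(0.0146/9.1) − arctan(0.0146/37) ≈ -90.11°
PM = 180° + (-90.11°) = 89.89°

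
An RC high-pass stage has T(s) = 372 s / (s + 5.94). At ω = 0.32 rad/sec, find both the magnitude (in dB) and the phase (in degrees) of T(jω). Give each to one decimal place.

|j0.32| = 0.32
|j0.32 + 5.94| = √(0.32² + 5.94²) = 5.949
|T(j0.32)| = 372 × 0.32 / 5.949 = 20.011
20 log₁₀(20.011) = 26.03 dB
∠(j0.32) = 90.00°
∠(j0.32 + 5.94) = arctan(0.32/5.94) = 3.08°
∠T(j0.32) = 90.00° − 3.08° = 86.92°

|T| = 26.0 dB, ∠T = 86.9°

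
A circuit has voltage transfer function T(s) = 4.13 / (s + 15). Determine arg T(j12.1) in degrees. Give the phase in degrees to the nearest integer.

-39°

∠(j12.1 + 15) = arctan(12.1/15) = 38.89°
∠T(j12.1) = −38.89° = -38.89°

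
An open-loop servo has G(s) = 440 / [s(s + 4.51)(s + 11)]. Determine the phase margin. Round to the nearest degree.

Gain crossover: |G(jω)| = 1 at ω ≈ 5.23 rad/sec.
∠G(j5.23) = −90° − arctan(5.23/4.51) − arctan(5.23/11) ≈ -164.66°
PM = 180° + (-164.66°) = 15.34°

15 deg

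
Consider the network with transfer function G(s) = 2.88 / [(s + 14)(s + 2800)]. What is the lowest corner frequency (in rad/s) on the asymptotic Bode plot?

Break frequencies occur at each pole and zero magnitude: 14 rad/s, 2800 rad/s.
The lowest is 14 rad/s.

14 rad/s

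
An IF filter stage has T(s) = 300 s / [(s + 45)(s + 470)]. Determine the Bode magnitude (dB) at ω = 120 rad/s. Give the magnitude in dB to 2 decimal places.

|j120| = 120
|j120 + 45| = √(120² + 45²) = 128.2
|j120 + 470| = √(120² + 470²) = 485.1
|T(j120)| = 300 × 120 / (128.2 × 485.1) = 0.57908
20 log₁₀(0.57908) = -4.745 dB

-4.75 dB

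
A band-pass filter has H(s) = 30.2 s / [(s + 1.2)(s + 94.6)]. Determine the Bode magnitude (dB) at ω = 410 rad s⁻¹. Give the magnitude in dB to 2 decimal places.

-22.88 dB

|j410| = 410
|j410 + 1.2| = √(410² + 1.2²) = 410
|j410 + 94.6| = √(410² + 94.6²) = 420.8
|H(j410)| = 30.2 × 410 / (410 × 420.8) = 0.071773
20 log₁₀(0.071773) = -22.881 dB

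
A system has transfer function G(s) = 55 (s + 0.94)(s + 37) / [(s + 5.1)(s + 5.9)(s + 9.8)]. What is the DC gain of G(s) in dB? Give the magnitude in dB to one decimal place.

16.2 dB

G(0) = 55 × 0.94 × 37 / (5.1 × 5.9 × 9.8) = 6.487
20 log₁₀(6.487) = 16.24 dB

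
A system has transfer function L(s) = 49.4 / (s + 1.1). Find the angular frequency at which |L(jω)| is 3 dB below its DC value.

For a single-pole low-pass, the −3 dB point is at the pole: ω = 1.1 rad/s.

1.1 rad/s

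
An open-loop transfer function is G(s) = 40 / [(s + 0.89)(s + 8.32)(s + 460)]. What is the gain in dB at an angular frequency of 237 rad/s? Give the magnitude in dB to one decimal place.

-117.2 dB

|j237 + 0.89| = √(237² + 0.89²) = 237
|j237 + 8.32| = √(237² + 8.32²) = 237.1
|j237 + 460| = √(237² + 460²) = 517.5
|G(j237)| = 40 / (237 × 237.1 × 517.5) = 1.3753e-06
20 log₁₀(1.3753e-06) = -117.23 dB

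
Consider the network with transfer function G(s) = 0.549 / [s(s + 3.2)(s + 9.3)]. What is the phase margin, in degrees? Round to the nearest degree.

Gain crossover: |G(jω)| = 1 at ω ≈ 0.0184 rad/s.
∠G(j0.0184) = −90° − arctan(0.0184/3.2) − arctan(0.0184/9.3) ≈ -90.44°
PM = 180° + (-90.44°) = 89.56°

90°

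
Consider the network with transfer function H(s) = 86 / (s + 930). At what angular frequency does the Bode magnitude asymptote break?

930 rad s⁻¹

The single real pole at s = −930 gives a corner at ω = 930 rad s⁻¹.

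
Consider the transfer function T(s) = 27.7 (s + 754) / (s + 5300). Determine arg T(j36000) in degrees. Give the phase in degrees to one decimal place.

∠(j36000 + 754) = arctan(36000/754) = 88.80°
∠(j36000 + 5300) = arctan(36000/5300) = 81.62°
∠T(j36000) = 88.80° − 81.62° = 7.18°

7.2°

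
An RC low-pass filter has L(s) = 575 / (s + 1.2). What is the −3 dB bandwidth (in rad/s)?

1.2 rad/s

For a single-pole low-pass, the −3 dB point is at the pole: ω = 1.2 rad/s.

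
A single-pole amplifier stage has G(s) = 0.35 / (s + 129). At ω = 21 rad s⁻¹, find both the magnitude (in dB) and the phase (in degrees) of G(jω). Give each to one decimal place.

|G| = -51.4 dB, ∠G = -9.2°

|j21 + 129| = √(21² + 129²) = 130.7
|G(j21)| = 0.35 / 130.7 = 0.0026779
20 log₁₀(0.0026779) = -51.44 dB
∠(j21 + 129) = arctan(21/129) = 9.25°
∠G(j21) = −9.25° = -9.25°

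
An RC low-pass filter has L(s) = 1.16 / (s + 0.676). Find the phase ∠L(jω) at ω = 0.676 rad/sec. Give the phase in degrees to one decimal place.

∠(j0.676 + 0.676) = arctan(0.676/0.676) = 45.00°
∠L(j0.676) = −45.00° = -45.00°

-45.0°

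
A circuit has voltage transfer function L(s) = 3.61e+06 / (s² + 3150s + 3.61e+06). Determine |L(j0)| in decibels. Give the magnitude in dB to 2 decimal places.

0.00 dB

L(0) = 3.61e+06 / 3.61e+06 = 1
20 log₁₀(1) = 0.000 dB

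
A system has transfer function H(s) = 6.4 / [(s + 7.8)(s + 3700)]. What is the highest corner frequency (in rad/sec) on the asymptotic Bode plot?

Break frequencies occur at each pole and zero magnitude: 7.8 rad/sec, 3700 rad/sec.
The highest is 3700 rad/sec.

3700 rad/sec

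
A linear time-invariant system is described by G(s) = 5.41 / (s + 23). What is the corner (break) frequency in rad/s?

The single real pole at s = −23 gives a corner at ω = 23 rad/s.

23 rad/s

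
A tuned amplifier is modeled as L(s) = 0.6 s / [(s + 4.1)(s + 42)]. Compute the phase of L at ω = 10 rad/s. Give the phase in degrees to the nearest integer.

∠(j10) = 90.00°
∠(j10 + 4.1) = arctan(10/4.1) = 67.71°
∠(j10 + 42) = arctan(10/42) = 13.39°
∠L(j10) = 90.00° − (67.71° + 13.39°) = 8.90°

9 deg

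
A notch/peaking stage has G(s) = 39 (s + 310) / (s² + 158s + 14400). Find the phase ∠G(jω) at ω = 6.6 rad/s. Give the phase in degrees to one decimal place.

∠(j6.6 + 310) = arctan(6.6/310) = 1.22°
∠[(j6.6)² + 158(j6.6) + 14400] = ∠[14356 + j1042.8] = 4.15°
∠G(j6.6) = 1.22° − 4.15° = -2.93°

-2.9°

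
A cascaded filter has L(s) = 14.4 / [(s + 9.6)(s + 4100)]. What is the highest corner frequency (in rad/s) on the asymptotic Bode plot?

4100 rad/s

Break frequencies occur at each pole and zero magnitude: 9.6 rad/s, 4100 rad/s.
The highest is 4100 rad/s.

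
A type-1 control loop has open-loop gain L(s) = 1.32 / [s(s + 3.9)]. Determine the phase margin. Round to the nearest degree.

Gain crossover: |L(jω)| = 1 at ω ≈ 0.337 rad/sec.
∠L(j0.337) = −90° − arctan(0.337/3.9) ≈ -94.94°
PM = 180° + (-94.94°) = 85.06°

85°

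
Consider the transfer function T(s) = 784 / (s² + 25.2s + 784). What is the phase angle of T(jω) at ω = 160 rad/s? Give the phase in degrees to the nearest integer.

∠[(j160)² + 25.2(j160) + 784] = ∠[-24816 + j4032] = 170.77°
∠T(j160) = −170.77° = -170.77°

-171°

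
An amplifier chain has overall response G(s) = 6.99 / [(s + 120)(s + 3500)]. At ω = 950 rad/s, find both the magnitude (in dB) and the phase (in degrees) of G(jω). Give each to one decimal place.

|G| = -113.9 dB, ∠G = -98.0°

|j950 + 120| = √(950² + 120²) = 957.5
|j950 + 3500| = √(950² + 3500²) = 3627
|G(j950)| = 6.99 / (957.5 × 3627) = 2.0129e-06
20 log₁₀(2.0129e-06) = -113.92 dB
∠(j950 + 120) = arctan(950/120) = 82.80°
∠(j950 + 3500) = arctan(950/3500) = 15.19°
∠G(j950) = − (82.80° + 15.19°) = -97.99°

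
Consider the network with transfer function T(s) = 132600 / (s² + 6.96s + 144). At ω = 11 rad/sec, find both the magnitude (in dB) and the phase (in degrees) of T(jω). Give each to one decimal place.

|(j11)² + 6.96(j11) + 144| = |23 + j76.56| = 79.94
|T(j11)| = 132600 / 79.94 = 1658.7
20 log₁₀(1658.7) = 64.40 dB
∠[(j11)² + 6.96(j11) + 144] = ∠[23 + j76.56] = 73.28°
∠T(j11) = −73.28° = -73.28°

|T| = 64.4 dB, ∠T = -73.3 deg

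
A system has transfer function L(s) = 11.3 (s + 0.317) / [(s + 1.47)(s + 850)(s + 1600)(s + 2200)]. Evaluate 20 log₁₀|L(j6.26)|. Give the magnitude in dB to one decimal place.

|j6.26 + 0.317| = √(6.26² + 0.317²) = 6.268
|j6.26 + 1.47| = √(6.26² + 1.47²) = 6.43
|j6.26 + 850| = √(6.26² + 850²) = 850
|j6.26 + 1600| = √(6.26² + 1600²) = 1600
|j6.26 + 2200| = √(6.26² + 2200²) = 2200
|L(j6.26)| = 11.3 × 6.268 / (6.43 × 850 × 1600 × 2200) = 3.6813e-09
20 log₁₀(3.6813e-09) = -168.68 dB

-168.7 dB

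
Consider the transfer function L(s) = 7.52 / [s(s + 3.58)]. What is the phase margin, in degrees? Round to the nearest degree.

63°

Gain crossover: |L(jω)| = 1 at ω ≈ 1.86 rad/sec.
∠L(j1.86) = −90° − arctan(1.86/3.58) ≈ -117.50°
PM = 180° + (-117.50°) = 62.50°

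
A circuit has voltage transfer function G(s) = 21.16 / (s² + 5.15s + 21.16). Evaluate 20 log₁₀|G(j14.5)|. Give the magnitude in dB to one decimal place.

-19.7 dB

|(j14.5)² + 5.15(j14.5) + 21.16| = |-189.09 + j74.675| = 203.3
|G(j14.5)| = 21.16 / 203.3 = 0.10408
20 log₁₀(0.10408) = -19.65 dB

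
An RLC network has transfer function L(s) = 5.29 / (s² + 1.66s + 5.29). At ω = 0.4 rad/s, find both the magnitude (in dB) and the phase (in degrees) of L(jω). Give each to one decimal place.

|L| = 0.2 dB, ∠L = -7.4°

|(j0.4)² + 1.66(j0.4) + 5.29| = |5.13 + j0.664| = 5.173
|L(j0.4)| = 5.29 / 5.173 = 1.0227
20 log₁₀(1.0227) = 0.19 dB
∠[(j0.4)² + 1.66(j0.4) + 5.29] = ∠[5.13 + j0.664] = 7.38°
∠L(j0.4) = −7.38° = -7.38°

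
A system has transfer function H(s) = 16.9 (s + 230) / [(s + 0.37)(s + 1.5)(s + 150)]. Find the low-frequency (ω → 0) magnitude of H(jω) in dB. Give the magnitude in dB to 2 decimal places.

H(0) = 16.9 × 230 / (0.37 × 1.5 × 150) = 46.691
20 log₁₀(46.691) = 33.385 dB

33.38 dB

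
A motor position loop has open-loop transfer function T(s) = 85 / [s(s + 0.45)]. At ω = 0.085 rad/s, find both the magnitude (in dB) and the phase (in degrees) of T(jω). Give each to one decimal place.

|j0.085 + 0.45| = √(0.085² + 0.45²) = 0.458
|j0.085| = 0.085
|T(j0.085)| = 85 / (0.458 × 0.085) = 2183.6
20 log₁₀(2183.6) = 66.78 dB
∠(j0.085 + 0.45) = arctan(0.085/0.45) = 10.70°
∠(j0.085) = 90.00°
∠T(j0.085) = − (10.70° + 90.00°) = -100.70°

|T| = 66.8 dB, ∠T = -100.7°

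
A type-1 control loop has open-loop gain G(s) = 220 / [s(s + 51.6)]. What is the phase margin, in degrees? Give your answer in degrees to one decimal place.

Gain crossover: |G(jω)| = 1 at ω ≈ 4.25 rad/sec.
∠G(j4.25) = −90° − arctan(4.25/51.6) ≈ -94.71°
PM = 180° + (-94.71°) = 85.29°

85.3°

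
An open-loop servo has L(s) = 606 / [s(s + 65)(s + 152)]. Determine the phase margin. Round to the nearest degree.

90 deg

Gain crossover: |L(jω)| = 1 at ω ≈ 0.0613 rad/s.
∠L(j0.0613) = −90° − arctan(0.0613/65) − arctan(0.0613/152) ≈ -90.08°
PM = 180° + (-90.08°) = 89.92°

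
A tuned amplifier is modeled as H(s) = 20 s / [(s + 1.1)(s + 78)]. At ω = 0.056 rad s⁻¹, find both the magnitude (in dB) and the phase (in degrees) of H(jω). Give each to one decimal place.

|H| = -37.7 dB, ∠H = 87.0 deg

|j0.056| = 0.056
|j0.056 + 1.1| = √(0.056² + 1.1²) = 1.101
|j0.056 + 78| = √(0.056² + 78²) = 78
|H(j0.056)| = 20 × 0.056 / (1.101 × 78) = 0.013037
20 log₁₀(0.013037) = -37.70 dB
∠(j0.056) = 90.00°
∠(j0.056 + 1.1) = arctan(0.056/1.1) = 2.91°
∠(j0.056 + 78) = arctan(0.056/78) = 0.04°
∠H(j0.056) = 90.00° − (2.91° + 0.04°) = 87.04°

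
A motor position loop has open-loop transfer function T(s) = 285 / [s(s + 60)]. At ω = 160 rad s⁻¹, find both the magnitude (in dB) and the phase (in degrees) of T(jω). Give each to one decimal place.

|j160 + 60| = √(160² + 60²) = 170.9
|j160| = 160
|T(j160)| = 285 / (170.9 × 160) = 0.010424
20 log₁₀(0.010424) = -39.64 dB
∠(j160 + 60) = arctan(160/60) = 69.44°
∠(j160) = 90.00°
∠T(j160) = − (69.44° + 90.00°) = -159.44°

|T| = -39.6 dB, ∠T = -159.4°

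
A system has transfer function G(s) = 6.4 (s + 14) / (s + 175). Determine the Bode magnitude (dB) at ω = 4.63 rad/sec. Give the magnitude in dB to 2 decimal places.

-5.37 dB

|j4.63 + 14| = √(4.63² + 14²) = 14.75
|j4.63 + 175| = √(4.63² + 175²) = 175.1
|G(j4.63)| = 6.4 × 14.75 / 175.1 = 0.53908
20 log₁₀(0.53908) = -5.367 dB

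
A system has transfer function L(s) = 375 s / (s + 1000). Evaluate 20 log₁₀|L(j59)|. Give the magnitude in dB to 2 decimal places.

|j59| = 59
|j59 + 1000| = √(59² + 1000²) = 1002
|L(j59)| = 375 × 59 / 1002 = 22.087
20 log₁₀(22.087) = 26.883 dB

26.88 dB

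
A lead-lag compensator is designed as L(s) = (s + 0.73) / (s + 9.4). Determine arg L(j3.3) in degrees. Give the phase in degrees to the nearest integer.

∠(j3.3 + 0.73) = arctan(3.3/0.73) = 77.53°
∠(j3.3 + 9.4) = arctan(3.3/9.4) = 19.34°
∠L(j3.3) = 77.53° − 19.34° = 58.18°

58 deg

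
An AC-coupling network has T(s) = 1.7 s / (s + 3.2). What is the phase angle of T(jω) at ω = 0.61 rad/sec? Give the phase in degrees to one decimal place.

∠(j0.61) = 90.00°
∠(j0.61 + 3.2) = arctan(0.61/3.2) = 10.79°
∠T(j0.61) = 90.00° − 10.79° = 79.21°

79.2°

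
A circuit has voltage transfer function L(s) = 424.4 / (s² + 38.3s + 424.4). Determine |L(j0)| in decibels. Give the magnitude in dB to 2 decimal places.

L(0) = 424.4 / 424.4 = 1
20 log₁₀(1) = 0.000 dB

0.00 dB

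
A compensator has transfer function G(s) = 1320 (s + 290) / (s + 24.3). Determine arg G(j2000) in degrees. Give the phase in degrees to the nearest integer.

∠(j2000 + 290) = arctan(2000/290) = 81.75°
∠(j2000 + 24.3) = arctan(2000/24.3) = 89.30°
∠G(j2000) = 81.75° − 89.30° = -7.55°

-8°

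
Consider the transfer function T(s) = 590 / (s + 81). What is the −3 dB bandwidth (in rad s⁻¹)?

For a single-pole low-pass, the −3 dB point is at the pole: ω = 81 rad s⁻¹.

81 rad s⁻¹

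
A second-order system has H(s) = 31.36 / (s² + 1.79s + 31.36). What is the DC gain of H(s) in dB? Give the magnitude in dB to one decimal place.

H(0) = 31.36 / 31.36 = 1
20 log₁₀(1) = 0.00 dB

0.0 dB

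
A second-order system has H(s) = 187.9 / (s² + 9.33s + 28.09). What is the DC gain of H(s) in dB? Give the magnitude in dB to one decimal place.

16.5 dB

H(0) = 187.9 / 28.09 = 6.6892
20 log₁₀(6.6892) = 16.51 dB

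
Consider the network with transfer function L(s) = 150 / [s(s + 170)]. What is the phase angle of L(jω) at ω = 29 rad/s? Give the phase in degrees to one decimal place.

-99.7 deg

∠(j29 + 170) = arctan(29/170) = 9.68°
∠(j29) = 90.00°
∠L(j29) = − (9.68° + 90.00°) = -99.68°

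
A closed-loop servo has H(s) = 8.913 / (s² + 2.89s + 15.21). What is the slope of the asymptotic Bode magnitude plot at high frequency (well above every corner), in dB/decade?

With 0 zeros and 2 poles, the high-frequency asymptotic slope is 20 × (0 − 2) = -40 dB/decade.

-40 dB/decade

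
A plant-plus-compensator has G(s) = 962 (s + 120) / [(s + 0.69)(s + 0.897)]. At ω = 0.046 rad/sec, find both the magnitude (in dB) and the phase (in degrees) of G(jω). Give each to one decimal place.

|G| = 105.4 dB, ∠G = -6.7°

|j0.046 + 120| = √(0.046² + 120²) = 120
|j0.046 + 0.69| = √(0.046² + 0.69²) = 0.6915
|j0.046 + 0.897| = √(0.046² + 0.897²) = 0.8982
|G(j0.046)| = 962 × 120 / (0.6915 × 0.8982) = 1.8586e+05
20 log₁₀(1.8586e+05) = 105.38 dB
∠(j0.046 + 120) = arctan(0.046/120) = 0.02°
∠(j0.046 + 0.69) = arctan(0.046/0.69) = 3.81°
∠(j0.046 + 0.897) = arctan(0.046/0.897) = 2.94°
∠G(j0.046) = 0.02° − (3.81° + 2.94°) = -6.73°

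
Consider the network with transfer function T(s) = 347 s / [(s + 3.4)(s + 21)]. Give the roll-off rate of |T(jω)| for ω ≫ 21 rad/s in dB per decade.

With 1 zero and 2 poles, the high-frequency asymptotic slope is 20 × (1 − 2) = -20 dB/decade.

-20 dB/decade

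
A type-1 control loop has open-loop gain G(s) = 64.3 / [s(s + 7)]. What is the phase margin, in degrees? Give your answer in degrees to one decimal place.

46.4 deg

Gain crossover: |G(jω)| = 1 at ω ≈ 6.66 rad s⁻¹.
∠G(j6.66) = −90° − arctan(6.66/7) ≈ -133.56°
PM = 180° + (-133.56°) = 46.44°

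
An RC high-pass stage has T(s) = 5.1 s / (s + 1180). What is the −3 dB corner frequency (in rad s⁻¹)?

For a single-pole high-pass, the −3 dB point is at the pole: ω = 1180 rad s⁻¹.

1180 rad s⁻¹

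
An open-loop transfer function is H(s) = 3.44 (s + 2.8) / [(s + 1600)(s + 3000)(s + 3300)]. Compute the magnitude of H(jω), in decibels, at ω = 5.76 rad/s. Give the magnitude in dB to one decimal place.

-177.1 dB

|j5.76 + 2.8| = √(5.76² + 2.8²) = 6.404
|j5.76 + 1600| = √(5.76² + 1600²) = 1600
|j5.76 + 3000| = √(5.76² + 3000²) = 3000
|j5.76 + 3300| = √(5.76² + 3300²) = 3300
|H(j5.76)| = 3.44 × 6.404 / (1600 × 3000 × 3300) = 1.3909e-09
20 log₁₀(1.3909e-09) = -177.13 dB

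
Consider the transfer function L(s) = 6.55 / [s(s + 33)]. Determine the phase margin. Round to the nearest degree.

Gain crossover: |L(jω)| = 1 at ω ≈ 0.198 rad/s.
∠L(j0.198) = −90° − arctan(0.198/33) ≈ -90.34°
PM = 180° + (-90.34°) = 89.66°

90°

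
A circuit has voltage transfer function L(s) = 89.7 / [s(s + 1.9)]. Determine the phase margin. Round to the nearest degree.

11 deg

Gain crossover: |L(jω)| = 1 at ω ≈ 9.38 rad/sec.
∠L(j9.38) = −90° − arctan(9.38/1.9) ≈ -168.54°
PM = 180° + (-168.54°) = 11.46°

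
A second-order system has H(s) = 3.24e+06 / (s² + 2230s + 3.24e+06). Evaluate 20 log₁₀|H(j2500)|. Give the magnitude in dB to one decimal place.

|(j2500)² + 2230(j2500) + 3.24e+06| = |-3.01e+06 + j5.575e+06| = 6.336e+06
|H(j2500)| = 3.24e+06 / 6.336e+06 = 0.51139
20 log₁₀(0.51139) = -5.82 dB

-5.8 dB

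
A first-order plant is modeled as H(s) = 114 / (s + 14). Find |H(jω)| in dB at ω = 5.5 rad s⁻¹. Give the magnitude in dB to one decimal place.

|j5.5 + 14| = √(5.5² + 14²) = 15.04
|H(j5.5)| = 114 / 15.04 = 7.579
20 log₁₀(7.579) = 17.59 dB

17.6 dB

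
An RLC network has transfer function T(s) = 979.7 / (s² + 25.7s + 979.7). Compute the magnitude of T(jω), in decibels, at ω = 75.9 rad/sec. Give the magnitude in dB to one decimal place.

-14.4 dB

|(j75.9)² + 25.7(j75.9) + 979.7| = |-4781.1 + j1950.6| = 5164
|T(j75.9)| = 979.7 / 5164 = 0.18973
20 log₁₀(0.18973) = -14.44 dB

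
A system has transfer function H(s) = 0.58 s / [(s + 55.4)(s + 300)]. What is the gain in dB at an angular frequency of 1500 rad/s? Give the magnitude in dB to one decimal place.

-68.4 dB

|j1500| = 1500
|j1500 + 55.4| = √(1500² + 55.4²) = 1501
|j1500 + 300| = √(1500² + 300²) = 1530
|H(j1500)| = 0.58 × 1500 / (1501 × 1530) = 0.0003789
20 log₁₀(0.0003789) = -68.43 dB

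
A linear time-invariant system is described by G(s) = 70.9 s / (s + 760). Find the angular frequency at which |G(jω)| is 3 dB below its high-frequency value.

For a single-pole high-pass, the −3 dB point is at the pole: ω = 760 rad s⁻¹.

760 rad s⁻¹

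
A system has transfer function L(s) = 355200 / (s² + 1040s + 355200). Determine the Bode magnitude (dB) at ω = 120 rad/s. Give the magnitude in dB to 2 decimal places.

-0.19 dB

|(j120)² + 1040(j120) + 355200| = |3.408e+05 + j1.248e+05| = 3.629e+05
|L(j120)| = 355200 / 3.629e+05 = 0.9787
20 log₁₀(0.9787) = -0.187 dB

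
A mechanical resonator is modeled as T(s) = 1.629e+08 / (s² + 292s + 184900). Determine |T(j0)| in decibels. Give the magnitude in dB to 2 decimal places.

58.90 dB

T(0) = 1.629e+08 / 184900 = 881.02
20 log₁₀(881.02) = 58.900 dB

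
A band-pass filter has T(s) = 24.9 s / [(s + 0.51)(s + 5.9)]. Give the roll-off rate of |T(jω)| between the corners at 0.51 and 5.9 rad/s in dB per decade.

0 dB/decade

In this band the factors already past their corner are: 1 differentiator zero, pole at 0.51; net slope = 0 dB/decade.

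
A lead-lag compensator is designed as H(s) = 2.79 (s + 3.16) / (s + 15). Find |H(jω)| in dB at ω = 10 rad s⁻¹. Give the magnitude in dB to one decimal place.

|j10 + 3.16| = √(10² + 3.16²) = 10.49
|j10 + 15| = √(10² + 15²) = 18.03
|H(j10)| = 2.79 × 10.49 / 18.03 = 1.623
20 log₁₀(1.623) = 4.21 dB

4.2 dB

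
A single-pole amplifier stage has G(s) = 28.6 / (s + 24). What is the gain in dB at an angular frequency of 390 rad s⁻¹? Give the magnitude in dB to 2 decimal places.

-22.71 dB

|j390 + 24| = √(390² + 24²) = 390.7
|G(j390)| = 28.6 / 390.7 = 0.073195
20 log₁₀(0.073195) = -22.710 dB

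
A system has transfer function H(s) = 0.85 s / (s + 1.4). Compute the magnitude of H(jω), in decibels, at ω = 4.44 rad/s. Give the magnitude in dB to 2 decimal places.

-1.82 dB

|j4.44| = 4.44
|j4.44 + 1.4| = √(4.44² + 1.4²) = 4.655
|H(j4.44)| = 0.85 × 4.44 / 4.655 = 0.81066
20 log₁₀(0.81066) = -1.823 dB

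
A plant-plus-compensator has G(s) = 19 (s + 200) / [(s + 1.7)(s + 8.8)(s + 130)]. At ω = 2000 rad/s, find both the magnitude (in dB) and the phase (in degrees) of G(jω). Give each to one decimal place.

|j2000 + 200| = √(2000² + 200²) = 2010
|j2000 + 1.7| = √(2000² + 1.7²) = 2000
|j2000 + 8.8| = √(2000² + 8.8²) = 2000
|j2000 + 130| = √(2000² + 130²) = 2004
|G(j2000)| = 19 × 2010 / (2000 × 2000 × 2004) = 4.7636e-06
20 log₁₀(4.7636e-06) = -106.44 dB
∠(j2000 + 200) = arctan(2000/200) = 84.29°
∠(j2000 + 1.7) = arctan(2000/1.7) = 89.95°
∠(j2000 + 8.8) = arctan(2000/8.8) = 89.75°
∠(j2000 + 130) = arctan(2000/130) = 86.28°
∠G(j2000) = 84.29° − (89.95° + 89.75° + 86.28°) = -181.69°

|G| = -106.4 dB, ∠G = -181.7 deg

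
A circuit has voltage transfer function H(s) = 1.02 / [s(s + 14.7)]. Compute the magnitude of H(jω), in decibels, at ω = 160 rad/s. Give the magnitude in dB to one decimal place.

-88.0 dB

|j160 + 14.7| = √(160² + 14.7²) = 160.7
|j160| = 160
|H(j160)| = 1.02 / (160.7 × 160) = 3.9677e-05
20 log₁₀(3.9677e-05) = -88.03 dB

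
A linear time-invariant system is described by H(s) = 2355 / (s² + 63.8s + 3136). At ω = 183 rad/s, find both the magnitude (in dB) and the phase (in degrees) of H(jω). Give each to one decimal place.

|(j183)² + 63.8(j183) + 3136| = |-30353 + j11675| = 3.252e+04
|H(j183)| = 2355 / 3.252e+04 = 0.072415
20 log₁₀(0.072415) = -22.80 dB
∠[(j183)² + 63.8(j183) + 3136] = ∠[-30353 + j11675] = 158.96°
∠H(j183) = −158.96° = -158.96°

|H| = -22.8 dB, ∠H = -159.0°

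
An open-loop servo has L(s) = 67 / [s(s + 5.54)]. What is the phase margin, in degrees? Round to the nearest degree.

37 deg

Gain crossover: |L(jω)| = 1 at ω ≈ 7.31 rad s⁻¹.
∠L(j7.31) = −90° − arctan(7.31/5.54) ≈ -142.83°
PM = 180° + (-142.83°) = 37.17°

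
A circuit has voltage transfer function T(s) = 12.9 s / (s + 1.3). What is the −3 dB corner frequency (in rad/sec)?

1.3 rad/sec

For a single-pole high-pass, the −3 dB point is at the pole: ω = 1.3 rad/sec.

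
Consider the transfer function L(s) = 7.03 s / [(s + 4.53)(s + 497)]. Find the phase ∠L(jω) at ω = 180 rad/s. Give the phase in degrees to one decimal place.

∠(j180) = 90.00°
∠(j180 + 4.53) = arctan(180/4.53) = 88.56°
∠(j180 + 497) = arctan(180/497) = 19.91°
∠L(j180) = 90.00° − (88.56° + 19.91°) = -18.47°

-18.5°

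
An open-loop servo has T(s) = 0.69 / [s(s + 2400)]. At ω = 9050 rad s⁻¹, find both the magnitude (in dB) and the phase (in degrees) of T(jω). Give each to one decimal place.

|T| = -161.8 dB, ∠T = -165.1 deg

|j9050 + 2400| = √(9050² + 2400²) = 9363
|j9050| = 9050
|T(j9050)| = 0.69 / (9363 × 9050) = 8.1432e-09
20 log₁₀(8.1432e-09) = -161.78 dB
∠(j9050 + 2400) = arctan(9050/2400) = 75.15°
∠(j9050) = 90.00°
∠T(j9050) = − (75.15° + 90.00°) = -165.15°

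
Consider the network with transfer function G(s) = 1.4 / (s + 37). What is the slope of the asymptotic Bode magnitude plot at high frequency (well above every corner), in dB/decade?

-20 dB/decade

With 0 zeros and 1 pole, the high-frequency asymptotic slope is 20 × (0 − 1) = -20 dB/decade.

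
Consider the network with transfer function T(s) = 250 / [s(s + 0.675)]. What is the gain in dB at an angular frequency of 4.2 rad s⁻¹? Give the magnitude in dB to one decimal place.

22.9 dB

|j4.2 + 0.675| = √(4.2² + 0.675²) = 4.254
|j4.2| = 4.2
|T(j4.2)| = 250 / (4.254 × 4.2) = 13.993
20 log₁₀(13.993) = 22.92 dB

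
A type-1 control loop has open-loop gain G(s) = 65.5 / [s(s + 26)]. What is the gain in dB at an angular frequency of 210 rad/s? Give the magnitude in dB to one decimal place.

|j210 + 26| = √(210² + 26²) = 211.6
|j210| = 210
|G(j210)| = 65.5 / (211.6 × 210) = 0.001474
20 log₁₀(0.001474) = -56.63 dB

-56.6 dB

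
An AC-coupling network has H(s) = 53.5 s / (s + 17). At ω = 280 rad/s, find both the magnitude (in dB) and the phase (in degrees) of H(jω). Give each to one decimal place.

|H| = 34.6 dB, ∠H = 3.5°

|j280| = 280
|j280 + 17| = √(280² + 17²) = 280.5
|H(j280)| = 53.5 × 280 / 280.5 = 53.402
20 log₁₀(53.402) = 34.55 dB
∠(j280) = 90.00°
∠(j280 + 17) = arctan(280/17) = 86.53°
∠H(j280) = 90.00° − 86.53° = 3.47°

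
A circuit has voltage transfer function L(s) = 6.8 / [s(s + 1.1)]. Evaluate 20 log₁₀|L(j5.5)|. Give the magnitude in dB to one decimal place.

-13.1 dB

|j5.5 + 1.1| = √(5.5² + 1.1²) = 5.609
|j5.5| = 5.5
|L(j5.5)| = 6.8 / (5.609 × 5.5) = 0.22043
20 log₁₀(0.22043) = -13.13 dB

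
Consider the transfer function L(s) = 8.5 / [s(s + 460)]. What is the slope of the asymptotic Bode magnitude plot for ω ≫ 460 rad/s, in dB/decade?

With 0 zeros and 2 poles, the high-frequency asymptotic slope is 20 × (0 − 2) = -40 dB/decade.

-40 dB/decade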